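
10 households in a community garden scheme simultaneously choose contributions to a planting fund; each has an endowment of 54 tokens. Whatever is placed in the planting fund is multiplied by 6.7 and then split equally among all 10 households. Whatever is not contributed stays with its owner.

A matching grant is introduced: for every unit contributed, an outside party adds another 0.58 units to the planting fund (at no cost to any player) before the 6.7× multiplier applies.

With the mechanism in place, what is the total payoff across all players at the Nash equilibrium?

5716.44 tokens

With the mechanism, a contributed unit returns 6.7 × 1.58 / 10 = 1.0586 per unit of net cost to the contributor — now above 1 — so contributing fully is weakly dominant for every player.
At the Nash equilibrium everyone contributes 54. Group total payoff = 6.7 × 1.58 × 540 = 5716.44.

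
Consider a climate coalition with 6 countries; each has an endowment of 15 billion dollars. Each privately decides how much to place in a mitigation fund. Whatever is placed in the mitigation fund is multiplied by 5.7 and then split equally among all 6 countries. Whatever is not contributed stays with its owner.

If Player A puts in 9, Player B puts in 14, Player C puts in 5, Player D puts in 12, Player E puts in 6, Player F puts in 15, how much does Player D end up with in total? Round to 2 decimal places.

60.95 billion dollars

Total contributed: 9 + 14 + 5 + 12 + 6 + 15 = 61.
Each receives 5.7 × 61 / 6 = 57.95 from the mitigation fund.
Player D keeps 15 − 12 = 3, so Player D's payoff is 3 + 57.95 = 60.95.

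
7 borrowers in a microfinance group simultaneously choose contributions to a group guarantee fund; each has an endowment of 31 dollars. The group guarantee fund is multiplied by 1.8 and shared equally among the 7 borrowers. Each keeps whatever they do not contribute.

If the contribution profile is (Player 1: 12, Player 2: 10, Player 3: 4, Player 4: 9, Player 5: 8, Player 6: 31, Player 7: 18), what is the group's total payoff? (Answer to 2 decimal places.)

Total contributed: 12 + 10 + 4 + 9 + 8 + 31 + 18 = 92; total kept: 7 × 31 − 92 = 125.
The group guarantee fund pays out 1.8 × 92 = 165.60 in aggregate.
Group total = 125 + 165.60 = 290.60.

290.60 dollars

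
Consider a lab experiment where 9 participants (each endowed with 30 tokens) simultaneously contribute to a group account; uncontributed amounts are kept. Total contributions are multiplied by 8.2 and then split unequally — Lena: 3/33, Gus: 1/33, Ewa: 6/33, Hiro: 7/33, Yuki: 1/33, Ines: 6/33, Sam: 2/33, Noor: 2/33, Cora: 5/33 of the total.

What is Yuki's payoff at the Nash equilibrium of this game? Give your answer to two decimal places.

59.82 tokens

For player j, contributing a unit is worthwhile iff 8.2 × (j's share) ≥ 1, i.e. iff j's share is at least 0.1220.
Ewa, Hiro, Ines and Cora are above the threshold, contributing 30 each; the remaining 5 contribute 0. Total contributed: 120.
Yuki keeps 30 and receives 8.2 × 120 × 1/33 = 29.82 from the group account, for a payoff of 59.82.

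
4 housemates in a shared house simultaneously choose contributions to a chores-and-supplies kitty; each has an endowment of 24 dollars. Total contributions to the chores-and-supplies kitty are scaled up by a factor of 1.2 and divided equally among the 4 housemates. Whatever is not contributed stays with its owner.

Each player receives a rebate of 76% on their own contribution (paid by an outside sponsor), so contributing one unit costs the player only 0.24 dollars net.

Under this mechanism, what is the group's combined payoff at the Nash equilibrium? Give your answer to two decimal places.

The effective private return per unit is now (1.2/4) / 0.24 = 1.2500 > 1, so every player's dominant strategy flips to full contribution.
So the Nash equilibrium is full contribution by all 4; the group earns 4 × (24 × 0.76 + 1.2 × 24) = 188.16.

188.16 dollars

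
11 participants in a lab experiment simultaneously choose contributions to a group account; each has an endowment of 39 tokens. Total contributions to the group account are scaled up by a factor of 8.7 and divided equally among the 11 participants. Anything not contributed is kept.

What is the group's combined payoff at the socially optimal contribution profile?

3732.30 tokens

Each contributed unit returns 8.700 to the group as a whole (0.7909 to each of 11 players), which exceeds 1, so the social optimum is full contribution: group total = 8.700 × 429 = 3732.30.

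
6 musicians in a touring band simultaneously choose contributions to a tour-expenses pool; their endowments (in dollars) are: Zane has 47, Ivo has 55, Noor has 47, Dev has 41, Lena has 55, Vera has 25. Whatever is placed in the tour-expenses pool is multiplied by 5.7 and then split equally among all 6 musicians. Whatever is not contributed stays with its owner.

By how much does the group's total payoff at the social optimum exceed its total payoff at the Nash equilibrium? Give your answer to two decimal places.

1269.00 dollars

The private return per contributed unit is 5.7/6 = 0.9500 < 1 for every player regardless of endowment, so the Nash equilibrium is zero contribution and the group total is Σ E_j = 47 + 55 + 47 + 41 + 55 + 25 = 270.
Each contributed unit returns 5.700 to the group, so the social optimum is full contribution by everyone: group total = 5.700 × 270 = 1539.00.
Efficiency loss = (5.700 − 1) × 270 = 1269.00.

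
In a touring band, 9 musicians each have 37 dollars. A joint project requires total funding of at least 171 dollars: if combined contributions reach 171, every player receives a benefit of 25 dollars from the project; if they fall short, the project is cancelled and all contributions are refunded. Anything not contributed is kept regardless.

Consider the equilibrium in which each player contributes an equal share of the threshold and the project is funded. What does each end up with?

43 dollars

Equal share of the threshold: 171/9 = 19.
At this profile no one gains by cutting their contribution: any cut drops the total below 171, the project is cancelled, contributions are refunded, and the deviator ends with 37, which is less than 37 − 19 + 25 = 43. Contributing more than 19 just wastes the excess. So contributing exactly 19 is a best response.
Each player's payoff: 37 − 19 + 25 = 43.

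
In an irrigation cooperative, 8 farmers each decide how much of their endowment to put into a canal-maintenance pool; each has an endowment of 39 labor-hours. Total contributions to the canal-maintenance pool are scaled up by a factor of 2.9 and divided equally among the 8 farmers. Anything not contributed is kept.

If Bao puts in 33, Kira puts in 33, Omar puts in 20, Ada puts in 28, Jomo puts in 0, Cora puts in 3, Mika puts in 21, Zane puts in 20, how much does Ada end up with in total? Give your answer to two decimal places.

Total contributed: 33 + 33 + 20 + 28 + 0 + 3 + 21 + 20 = 158.
Each receives 2.9 × 158 / 8 = 57.28 from the canal-maintenance pool.
Ada keeps 39 − 28 = 11, so Ada's payoff is 11 + 57.28 = 68.28.

68.28 labor-hours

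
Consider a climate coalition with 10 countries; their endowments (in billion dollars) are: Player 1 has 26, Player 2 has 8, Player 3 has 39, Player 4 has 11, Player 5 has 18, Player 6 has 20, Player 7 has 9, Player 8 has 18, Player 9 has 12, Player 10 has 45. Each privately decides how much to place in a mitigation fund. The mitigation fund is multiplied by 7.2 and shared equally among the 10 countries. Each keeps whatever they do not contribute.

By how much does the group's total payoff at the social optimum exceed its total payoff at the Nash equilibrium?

The private return per contributed unit is 7.2/10 = 0.7200 < 1 for every player regardless of endowment, so the Nash equilibrium is zero contribution and the group total is Σ E_j = 26 + 8 + 39 + 11 + 18 + 20 + 9 + 18 + 12 + 45 = 206.
Each contributed unit returns 7.200 to the group, so the social optimum is full contribution by everyone: group total = 7.200 × 206 = 1483.20.
Efficiency loss = (7.200 − 1) × 206 = 1277.20.

1277.20 billion dollars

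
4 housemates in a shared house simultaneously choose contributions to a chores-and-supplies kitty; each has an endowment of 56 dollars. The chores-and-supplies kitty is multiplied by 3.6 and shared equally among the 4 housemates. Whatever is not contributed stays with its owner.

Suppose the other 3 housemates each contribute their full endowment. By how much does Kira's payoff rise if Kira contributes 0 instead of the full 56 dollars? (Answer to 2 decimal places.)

5.60 dollars

Switching from a contribution of 56 to 0 lets Kira keep an extra 56 dollars, but lowers the chores-and-supplies kitty by 56, which costs Kira their own share of that drop: 3.6/4 × 56 = 50.40.
Net gain = 56 − 50.40 = 5.60. The private return per contributed unit (0.9000) is below 1, so free-riding is indeed the best response regardless of what the others do.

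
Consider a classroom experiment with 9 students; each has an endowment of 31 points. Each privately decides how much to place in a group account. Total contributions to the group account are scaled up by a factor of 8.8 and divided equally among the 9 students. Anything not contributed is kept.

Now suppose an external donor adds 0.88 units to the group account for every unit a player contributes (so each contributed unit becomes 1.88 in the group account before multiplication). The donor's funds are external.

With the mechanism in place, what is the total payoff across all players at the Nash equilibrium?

With the mechanism, a contributed unit returns 8.8 × 1.88 / 9 = 1.8382 per unit of net cost to the contributor — now above 1 — so contributing fully is weakly dominant for every player.
So the Nash equilibrium is full contribution by all 9; the group earns 8.8 × 1.88 × 279 = 4615.78.

4615.78 points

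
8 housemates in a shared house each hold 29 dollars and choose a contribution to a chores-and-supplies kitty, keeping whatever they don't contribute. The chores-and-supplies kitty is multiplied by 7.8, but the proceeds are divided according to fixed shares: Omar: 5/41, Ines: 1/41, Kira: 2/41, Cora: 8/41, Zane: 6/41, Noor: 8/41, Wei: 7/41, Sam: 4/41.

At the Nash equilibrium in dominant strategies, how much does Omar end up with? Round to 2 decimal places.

Player j's private return per contributed unit is 7.8 × (j's share). Contributing is weakly dominant for j when that share is at least 1/7.8 = 0.1282, and contributing 0 is dominant otherwise.
Cora, Zane, Noor and Wei clear that bar, contributing 29 each; the remaining 4 contribute 0. Total contributed: 116.
Omar keeps 29 and receives 7.8 × 116 × 5/41 = 110.34 from the chores-and-supplies kitty, for a payoff of 139.34.

139.34 dollars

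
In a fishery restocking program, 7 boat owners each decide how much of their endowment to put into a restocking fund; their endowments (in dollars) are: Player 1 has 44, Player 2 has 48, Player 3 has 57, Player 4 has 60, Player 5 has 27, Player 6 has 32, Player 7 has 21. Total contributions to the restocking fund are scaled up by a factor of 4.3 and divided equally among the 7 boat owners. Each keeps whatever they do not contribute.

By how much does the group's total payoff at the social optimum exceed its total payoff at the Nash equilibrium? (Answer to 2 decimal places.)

The private return per contributed unit is 4.3/7 = 0.6143 < 1 for every player regardless of endowment, so the Nash equilibrium is zero contribution and the group total is Σ E_j = 44 + 48 + 57 + 60 + 27 + 32 + 21 = 289.
Each contributed unit returns 4.300 to the group, so the social optimum is full contribution by everyone: group total = 4.300 × 289 = 1242.70.
Efficiency loss = (4.300 − 1) × 289 = 953.70.

953.70 dollars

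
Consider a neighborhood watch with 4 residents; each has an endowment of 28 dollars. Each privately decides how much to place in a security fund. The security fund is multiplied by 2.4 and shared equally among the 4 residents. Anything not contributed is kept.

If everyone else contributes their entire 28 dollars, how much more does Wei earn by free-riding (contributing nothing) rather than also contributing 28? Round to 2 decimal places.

11.20 dollars

Switching from a contribution of 28 to 0 lets Wei keep an extra 28 dollars, but lowers the security fund by 28, which costs Wei their own share of that drop: 2.4/4 × 28 = 16.80.
Net gain = 28 − 16.80 = 11.20. The private return per contributed unit (0.6000) is below 1, so free-riding is indeed the best response regardless of what the others do.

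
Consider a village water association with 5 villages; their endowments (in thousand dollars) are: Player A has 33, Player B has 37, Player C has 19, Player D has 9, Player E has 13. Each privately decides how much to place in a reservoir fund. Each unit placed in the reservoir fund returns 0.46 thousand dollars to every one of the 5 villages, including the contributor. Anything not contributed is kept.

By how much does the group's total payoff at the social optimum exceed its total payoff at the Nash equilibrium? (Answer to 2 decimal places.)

The private return per contributed unit is 0.46 < 1 for everyone, so the Nash equilibrium is zero contribution and the group total is Σ E_j = 33 + 37 + 19 + 9 + 13 = 111.
Each contributed unit returns 2.300 to the group, so the social optimum is full contribution by everyone: group total = 2.300 × 111 = 255.30.
Efficiency loss = (2.300 − 1) × 111 = 144.30.

144.30 thousand dollars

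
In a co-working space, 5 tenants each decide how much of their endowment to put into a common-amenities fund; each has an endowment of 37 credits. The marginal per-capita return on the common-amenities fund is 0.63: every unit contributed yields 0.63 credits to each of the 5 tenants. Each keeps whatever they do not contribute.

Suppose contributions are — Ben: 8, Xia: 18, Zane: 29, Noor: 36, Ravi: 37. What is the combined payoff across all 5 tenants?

Total contributed: 8 + 18 + 29 + 36 + 37 = 128; total kept: 5 × 37 − 128 = 57.
The common-amenities fund pays out 0.63 × 5 × 128 = 403.20 in aggregate.
Group total = 57 + 403.20 = 460.20.

460.20 credits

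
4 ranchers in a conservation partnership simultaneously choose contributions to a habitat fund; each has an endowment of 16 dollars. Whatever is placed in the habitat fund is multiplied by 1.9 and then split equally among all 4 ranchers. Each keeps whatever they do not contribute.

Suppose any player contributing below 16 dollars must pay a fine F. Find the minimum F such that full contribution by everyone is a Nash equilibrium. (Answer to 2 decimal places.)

Given the others contribute fully, the best deviation is to contribute 0 (any partial contribution still incurs the fine and gives up units whose private return 0.4750 is below 1).
Deviating from 16 to 0 saves 16 dollars but forfeits the deviator's share of the drop in the habitat fund: 1.9/4 × 16 = 7.60.
So the deviation gain is 16 − 7.60 = 8.40, and the fine must be at least 8.40 dollars to wipe it out.

8.40 dollars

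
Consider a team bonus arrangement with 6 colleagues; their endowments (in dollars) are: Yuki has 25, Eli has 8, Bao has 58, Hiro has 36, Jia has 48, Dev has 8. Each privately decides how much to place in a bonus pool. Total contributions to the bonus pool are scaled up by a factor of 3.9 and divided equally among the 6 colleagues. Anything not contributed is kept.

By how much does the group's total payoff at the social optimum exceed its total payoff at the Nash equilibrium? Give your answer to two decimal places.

The private return per contributed unit is 3.9/6 = 0.6500 < 1 for every player regardless of endowment, so the Nash equilibrium is zero contribution and the group total is Σ E_j = 25 + 8 + 58 + 36 + 48 + 8 = 183.
Each contributed unit returns 3.900 to the group, so the social optimum is full contribution by everyone: group total = 3.900 × 183 = 713.70.
Efficiency loss = (3.900 − 1) × 183 = 530.70.

530.70 dollars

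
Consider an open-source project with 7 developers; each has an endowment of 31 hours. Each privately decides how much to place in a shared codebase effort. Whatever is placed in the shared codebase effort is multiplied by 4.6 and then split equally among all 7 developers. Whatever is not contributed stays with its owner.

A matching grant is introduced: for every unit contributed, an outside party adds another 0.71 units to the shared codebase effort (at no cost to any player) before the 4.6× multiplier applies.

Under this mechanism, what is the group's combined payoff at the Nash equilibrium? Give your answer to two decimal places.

Under the mechanism each unit contributed yields 4.6 × 1.71 / 7 = 1.1237 back to its contributor per unit of net cost, which exceeds 1, making full contribution the dominant choice for everyone.
At the Nash equilibrium everyone contributes 31. Group total payoff = 4.6 × 1.71 × 217 = 1706.92.

1706.92 hours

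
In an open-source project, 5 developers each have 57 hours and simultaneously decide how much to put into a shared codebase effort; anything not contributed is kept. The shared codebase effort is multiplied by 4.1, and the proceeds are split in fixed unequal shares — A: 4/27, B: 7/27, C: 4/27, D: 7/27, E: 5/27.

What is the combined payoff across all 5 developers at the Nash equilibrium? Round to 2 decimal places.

638.40 hours

Player j's private return per contributed unit is 4.1 × (j's share). Contributing is weakly dominant for j when that share is at least 1/4.1 = 0.2439, and contributing 0 is dominant otherwise.
The shares above 0.2439 belong to B and D, contributing 57 each; the remaining 3 contribute 0. Total contributed: 114.
The shared codebase effort pays out 4.1 × 114 = 467.40 in total (split across the unequal shares, but the aggregate is all that matters for the group sum).
The 3 free-riders keep 57 each, adding 171. Group total = 171 + 467.40 = 638.40.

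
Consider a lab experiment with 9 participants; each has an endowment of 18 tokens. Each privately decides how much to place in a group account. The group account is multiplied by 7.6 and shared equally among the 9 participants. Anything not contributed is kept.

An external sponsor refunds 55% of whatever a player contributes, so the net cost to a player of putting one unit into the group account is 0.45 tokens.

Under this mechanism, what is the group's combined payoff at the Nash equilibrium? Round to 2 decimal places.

With the mechanism, a contributed unit returns (7.6/9) / 0.45 = 1.8765 per unit of net cost to the contributor — now above 1 — so contributing fully is weakly dominant for every player.
At the Nash equilibrium everyone contributes 18. Group total payoff = 9 × (18 × 0.55 + 7.6 × 18) = 1320.30.

1320.30 tokens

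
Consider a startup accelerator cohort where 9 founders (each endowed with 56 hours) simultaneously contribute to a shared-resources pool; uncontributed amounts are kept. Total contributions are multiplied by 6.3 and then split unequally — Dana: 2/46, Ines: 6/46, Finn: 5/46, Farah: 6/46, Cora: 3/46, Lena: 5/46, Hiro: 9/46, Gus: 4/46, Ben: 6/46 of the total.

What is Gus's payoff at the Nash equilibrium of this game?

For player j, contributing a unit is worthwhile iff 6.3 × (j's share) ≥ 1, i.e. iff j's share is at least 0.1587.
Only Hiro (9/46) clears that bar, contributing 56; the remaining 8 contribute 0. Total contributed: 56.
Gus keeps 56 and receives 6.3 × 56 × 4/46 = 30.68 from the shared-resources pool, for a payoff of 86.68.

86.68 hours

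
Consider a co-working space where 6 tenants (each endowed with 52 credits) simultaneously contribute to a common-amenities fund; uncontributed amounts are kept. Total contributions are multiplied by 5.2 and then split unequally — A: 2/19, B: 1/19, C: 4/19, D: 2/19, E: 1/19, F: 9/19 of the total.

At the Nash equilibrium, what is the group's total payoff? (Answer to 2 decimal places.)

748.80 credits

Each unit j contributes comes back to j as 5.2 × (j's share), so j prefers to contribute only if that share exceeds 1/5.2 = 0.1923; otherwise keeping the unit dominates.
C and F are above the threshold, contributing 52 each; the remaining 4 contribute 0. Total contributed: 104.
The common-amenities fund pays out 5.2 × 104 = 540.80 in total (split across the unequal shares, but the aggregate is all that matters for the group sum).
The 4 free-riders keep 52 each, adding 208. Group total = 208 + 540.80 = 748.80.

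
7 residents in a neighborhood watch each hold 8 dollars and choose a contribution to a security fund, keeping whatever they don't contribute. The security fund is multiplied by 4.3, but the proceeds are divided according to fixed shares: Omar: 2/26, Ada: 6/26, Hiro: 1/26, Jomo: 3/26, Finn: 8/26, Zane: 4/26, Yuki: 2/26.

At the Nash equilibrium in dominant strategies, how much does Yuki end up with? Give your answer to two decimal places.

For player j, contributing a unit is worthwhile iff 4.3 × (j's share) ≥ 1, i.e. iff j's share is at least 0.2326.
Only Finn (8/26) clears that bar, contributing 8; the remaining 6 contribute 0. Total contributed: 8.
Yuki keeps 8 and receives 4.3 × 8 × 2/26 = 2.65 from the security fund, for a payoff of 10.65.

10.65 dollars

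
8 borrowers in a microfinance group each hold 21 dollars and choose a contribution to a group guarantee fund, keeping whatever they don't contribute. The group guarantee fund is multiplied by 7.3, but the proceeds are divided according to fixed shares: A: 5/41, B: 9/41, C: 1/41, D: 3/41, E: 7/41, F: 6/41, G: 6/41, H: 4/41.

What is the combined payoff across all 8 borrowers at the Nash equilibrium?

Each unit j contributes comes back to j as 7.3 × (j's share), so j prefers to contribute only if that share exceeds 1/7.3 = 0.1370; otherwise keeping the unit dominates.
B, E, F and G clear that bar, contributing 21 each; the remaining 4 contribute 0. Total contributed: 84.
The group guarantee fund pays out 7.3 × 84 = 613.20 in total (split across the unequal shares, but the aggregate is all that matters for the group sum).
The 4 free-riders keep 21 each, adding 84. Group total = 84 + 613.20 = 697.20.

697.20 dollars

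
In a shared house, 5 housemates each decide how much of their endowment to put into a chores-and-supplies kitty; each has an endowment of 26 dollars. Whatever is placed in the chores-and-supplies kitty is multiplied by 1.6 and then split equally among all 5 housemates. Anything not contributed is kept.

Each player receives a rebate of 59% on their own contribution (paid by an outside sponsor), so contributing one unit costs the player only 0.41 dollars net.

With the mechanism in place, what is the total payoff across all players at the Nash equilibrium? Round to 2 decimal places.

130.00 dollars

The effective private return is (1.6/5) / 0.41 = 0.7805, which is still under 1, so the mechanism doesn't change anyone's dominant strategy: zero contribution.
Everyone keeps their endowment and the group total is 5 × 26 = 130.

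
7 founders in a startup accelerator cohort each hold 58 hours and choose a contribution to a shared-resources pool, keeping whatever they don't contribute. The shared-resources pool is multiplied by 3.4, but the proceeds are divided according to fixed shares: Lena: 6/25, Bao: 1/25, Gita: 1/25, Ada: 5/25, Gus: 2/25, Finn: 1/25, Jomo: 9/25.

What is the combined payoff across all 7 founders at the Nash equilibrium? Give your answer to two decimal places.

For player j, contributing a unit is worthwhile iff 3.4 × (j's share) ≥ 1, i.e. iff j's share is at least 0.2941.
Jomo alone (share 9/25) is above the threshold, contributing 58; the remaining 6 contribute 0. Total contributed: 58.
The shared-resources pool pays out 3.4 × 58 = 197.20 in total (split across the unequal shares, but the aggregate is all that matters for the group sum).
The 6 free-riders keep 58 each, adding 348. Group total = 348 + 197.20 = 545.20.

545.20 hours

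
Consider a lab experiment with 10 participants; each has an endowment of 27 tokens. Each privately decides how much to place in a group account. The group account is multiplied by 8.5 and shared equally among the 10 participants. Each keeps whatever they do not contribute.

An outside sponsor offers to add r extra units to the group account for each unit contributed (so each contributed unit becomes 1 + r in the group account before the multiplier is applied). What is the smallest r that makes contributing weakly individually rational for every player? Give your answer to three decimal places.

With matching at rate r, one contributed unit becomes (1 + r) in the group account and returns 8.5 × (1 + r) / 10 to the contributor.
Setting this equal to 1: 1 + r = 10/8.5 = 1.1765.
So the minimum matching rate is r = 1.1765 − 1 = 0.176.

0.176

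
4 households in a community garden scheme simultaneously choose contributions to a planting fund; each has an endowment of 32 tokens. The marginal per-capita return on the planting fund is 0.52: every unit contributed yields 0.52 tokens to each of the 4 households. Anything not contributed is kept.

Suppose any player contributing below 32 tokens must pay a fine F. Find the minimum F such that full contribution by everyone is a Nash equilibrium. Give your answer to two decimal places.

15.36 tokens

Given the others contribute fully, the best deviation is to contribute 0 (any partial contribution still incurs the fine and gives up units whose private return 0.52 is below 1).
Deviating from 32 to 0 saves 32 tokens but forfeits the deviator's share of the drop in the planting fund: 0.52 × 32 = 16.64.
So the deviation gain is 32 − 16.64 = 15.36, and the fine must be at least 15.36 tokens to wipe it out.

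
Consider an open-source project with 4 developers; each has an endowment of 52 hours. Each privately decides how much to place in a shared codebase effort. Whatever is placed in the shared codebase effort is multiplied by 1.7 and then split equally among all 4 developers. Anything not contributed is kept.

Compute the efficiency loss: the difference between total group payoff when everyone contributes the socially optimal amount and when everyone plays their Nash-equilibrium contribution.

145.60 hours

Each contributed unit returns 1.7/4 = 0.4250 to its contributor — below 1 — so contributing 0 is dominant for every player. At the Nash equilibrium everyone keeps their 52, and the group total is 4 × 52 = 208.
Each contributed unit returns 1.700 to the group as a whole (0.4250 to each of 4 players), which exceeds 1, so the social optimum is full contribution: group total = 1.700 × 208 = 353.60.
Efficiency loss = 353.60 − 208 = 145.60.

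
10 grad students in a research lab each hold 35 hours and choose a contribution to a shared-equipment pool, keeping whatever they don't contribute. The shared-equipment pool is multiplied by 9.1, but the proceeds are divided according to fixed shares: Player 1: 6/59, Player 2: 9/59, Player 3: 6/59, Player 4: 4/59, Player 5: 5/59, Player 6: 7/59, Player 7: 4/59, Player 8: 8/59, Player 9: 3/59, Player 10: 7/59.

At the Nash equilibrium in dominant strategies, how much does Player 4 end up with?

A player with share s gets back 9.1·s per unit contributed, so full contribution is dominant for anyone with s > 1/9.1 = 0.1099 and zero contribution is dominant for anyone below.
The shares above 0.1099 belong to Player 2, Player 6, Player 8 and Player 10, contributing 35 each; the remaining 6 contribute 0. Total contributed: 140.
Player 4 keeps 35 and receives 9.1 × 140 × 4/59 = 86.37 from the shared-equipment pool, for a payoff of 121.37.

121.37 hours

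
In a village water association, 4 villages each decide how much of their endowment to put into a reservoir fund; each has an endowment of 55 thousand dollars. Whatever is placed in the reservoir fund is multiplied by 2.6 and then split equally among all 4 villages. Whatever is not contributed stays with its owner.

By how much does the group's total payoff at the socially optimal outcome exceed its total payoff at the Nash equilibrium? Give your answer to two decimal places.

Each contributed unit returns 2.6/4 = 0.6500 to its contributor — below 1 — so contributing 0 is dominant for every player. At the Nash equilibrium everyone keeps their 55, and the group total is 4 × 55 = 220.
Each contributed unit returns 2.600 to the group as a whole (0.6500 to each of 4 players), which exceeds 1, so the social optimum is full contribution: group total = 2.600 × 220 = 572.00.
Efficiency loss = 572.00 − 220 = 352.00.

352.00 thousand dollars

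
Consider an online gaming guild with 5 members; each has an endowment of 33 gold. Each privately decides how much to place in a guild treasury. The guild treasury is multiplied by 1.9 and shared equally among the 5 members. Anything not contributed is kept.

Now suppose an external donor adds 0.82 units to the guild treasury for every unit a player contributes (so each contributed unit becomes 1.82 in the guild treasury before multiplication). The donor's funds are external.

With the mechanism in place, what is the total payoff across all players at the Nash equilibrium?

Even with the mechanism, each unit contributed returns only 1.9 × 1.82 / 5 = 0.6916 per unit of net cost, so contributing nothing is still dominant.
Everyone keeps their endowment and the group total is 5 × 33 = 165.

165.00 gold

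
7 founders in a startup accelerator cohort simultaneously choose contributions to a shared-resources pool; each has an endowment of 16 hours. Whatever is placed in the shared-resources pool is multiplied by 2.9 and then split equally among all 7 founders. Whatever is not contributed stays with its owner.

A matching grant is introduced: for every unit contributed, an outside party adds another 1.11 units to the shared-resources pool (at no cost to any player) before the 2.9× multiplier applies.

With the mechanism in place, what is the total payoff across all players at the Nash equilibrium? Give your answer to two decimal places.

112.00 hours

The effective private return is 2.9 × 2.11 / 7 = 0.8741, which is still under 1, so the mechanism doesn't change anyone's dominant strategy: zero contribution.
Everyone keeps their endowment and the group total is 7 × 16 = 112.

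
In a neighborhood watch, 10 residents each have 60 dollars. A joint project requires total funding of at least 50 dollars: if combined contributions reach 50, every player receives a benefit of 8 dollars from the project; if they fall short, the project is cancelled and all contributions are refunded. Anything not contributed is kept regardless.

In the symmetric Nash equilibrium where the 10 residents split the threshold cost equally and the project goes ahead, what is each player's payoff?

Equal share of the threshold: 50/10 = 5.
At this profile no one gains by cutting their contribution: any cut drops the total below 50, the project is cancelled, contributions are refunded, and the deviator ends with 60, which is less than 60 − 5 + 8 = 63. Contributing more than 5 just wastes the excess. So contributing exactly 5 is a best response.
Each player's payoff: 60 − 5 + 8 = 63.

63 dollars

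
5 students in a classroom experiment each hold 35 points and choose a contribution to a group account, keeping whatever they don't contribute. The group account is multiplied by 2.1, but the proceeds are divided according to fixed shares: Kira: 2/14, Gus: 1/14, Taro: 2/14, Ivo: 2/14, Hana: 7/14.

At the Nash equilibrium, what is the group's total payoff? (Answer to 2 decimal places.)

213.50 points

Player j's private return per contributed unit is 2.1 × (j's share). Contributing is weakly dominant for j when that share is at least 1/2.1 = 0.4762, and contributing 0 is dominant otherwise.
Hana alone (share 7/14) is above the threshold, contributing 35; the remaining 4 contribute 0. Total contributed: 35.
The group account pays out 2.1 × 35 = 73.50 in total (split across the unequal shares, but the aggregate is all that matters for the group sum).
The 4 free-riders keep 35 each, adding 140. Group total = 140 + 73.50 = 213.50.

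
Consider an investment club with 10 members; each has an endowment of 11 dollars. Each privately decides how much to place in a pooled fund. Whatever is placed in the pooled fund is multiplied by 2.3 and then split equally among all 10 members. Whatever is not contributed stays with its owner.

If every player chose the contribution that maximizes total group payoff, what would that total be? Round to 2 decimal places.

Each contributed unit returns 2.300 to the group as a whole (0.2300 to each of 10 players), which exceeds 1, so the social optimum is full contribution: group total = 2.300 × 110 = 253.00.

253.00 dollars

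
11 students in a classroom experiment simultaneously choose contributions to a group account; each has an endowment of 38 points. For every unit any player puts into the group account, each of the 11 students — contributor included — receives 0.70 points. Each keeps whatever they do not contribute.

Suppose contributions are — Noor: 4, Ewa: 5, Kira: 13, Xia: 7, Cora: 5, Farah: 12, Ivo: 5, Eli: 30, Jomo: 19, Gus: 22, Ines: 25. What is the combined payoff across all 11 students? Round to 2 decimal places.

Total contributed: 4 + 5 + 13 + 7 + 5 + 12 + 5 + 30 + 19 + 22 + 25 = 147; total kept: 11 × 38 − 147 = 271.
The group account pays out 0.70 × 11 × 147 = 1131.90 in aggregate.
Group total = 271 + 1131.90 = 1402.90.

1402.90 points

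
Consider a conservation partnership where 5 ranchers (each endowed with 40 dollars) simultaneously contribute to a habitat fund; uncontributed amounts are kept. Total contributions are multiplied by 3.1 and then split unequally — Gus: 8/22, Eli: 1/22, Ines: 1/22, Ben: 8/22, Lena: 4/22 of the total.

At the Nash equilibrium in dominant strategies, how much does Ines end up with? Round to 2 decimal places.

Player j's private return per contributed unit is 3.1 × (j's share). Contributing is weakly dominant for j when that share is at least 1/3.1 = 0.3226, and contributing 0 is dominant otherwise.
Gus and Ben are above the threshold, contributing 40 each; the remaining 3 contribute 0. Total contributed: 80.
Ines keeps 40 and receives 3.1 × 80 × 1/22 = 11.27 from the habitat fund, for a payoff of 51.27.

51.27 dollars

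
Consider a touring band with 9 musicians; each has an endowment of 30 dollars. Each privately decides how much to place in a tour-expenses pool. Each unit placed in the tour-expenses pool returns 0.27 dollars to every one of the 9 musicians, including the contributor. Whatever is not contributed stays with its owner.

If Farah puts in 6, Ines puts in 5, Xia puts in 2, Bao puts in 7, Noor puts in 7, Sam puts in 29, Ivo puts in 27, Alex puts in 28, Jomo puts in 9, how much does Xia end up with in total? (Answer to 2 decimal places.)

60.40 dollars

Total contributed: 6 + 5 + 2 + 7 + 7 + 29 + 27 + 28 + 9 = 120.
Each receives 0.27 × 120 = 32.40 from the tour-expenses pool.
Xia keeps 30 − 2 = 28, so Xia's payoff is 28 + 32.40 = 60.40.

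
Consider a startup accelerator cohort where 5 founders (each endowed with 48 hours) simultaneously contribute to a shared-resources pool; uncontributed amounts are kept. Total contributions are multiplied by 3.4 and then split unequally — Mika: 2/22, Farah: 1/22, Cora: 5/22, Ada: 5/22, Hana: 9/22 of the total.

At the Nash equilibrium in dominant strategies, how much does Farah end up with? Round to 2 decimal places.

A player with share s gets back 3.4·s per unit contributed, so full contribution is dominant for anyone with s > 1/3.4 = 0.2941 and zero contribution is dominant for anyone below.
Hana alone (share 9/22) is above the threshold, contributing 48; the remaining 4 contribute 0. Total contributed: 48.
Farah keeps 48 and receives 3.4 × 48 × 1/22 = 7.42 from the shared-resources pool, for a payoff of 55.42.

55.42 hours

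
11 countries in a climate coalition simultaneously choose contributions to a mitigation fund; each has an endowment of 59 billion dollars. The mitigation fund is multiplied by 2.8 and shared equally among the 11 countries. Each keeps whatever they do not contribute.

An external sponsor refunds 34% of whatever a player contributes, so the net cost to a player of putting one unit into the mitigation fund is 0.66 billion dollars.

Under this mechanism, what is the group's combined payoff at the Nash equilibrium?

With the mechanism, a contributed unit returns (2.8/11) / 0.66 = 0.3857 per unit of net cost — still below 1 — so contributing 0 remains dominant for every player.
At the Nash equilibrium no one contributes; group total payoff = 11 × 59 = 649.

649.00 billion dollars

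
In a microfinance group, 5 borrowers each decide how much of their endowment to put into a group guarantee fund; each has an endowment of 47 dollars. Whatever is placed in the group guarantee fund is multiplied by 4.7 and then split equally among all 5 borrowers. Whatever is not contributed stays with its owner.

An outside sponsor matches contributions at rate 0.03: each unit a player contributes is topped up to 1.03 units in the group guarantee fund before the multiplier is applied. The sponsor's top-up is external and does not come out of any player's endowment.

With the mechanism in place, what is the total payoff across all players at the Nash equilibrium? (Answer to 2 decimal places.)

235.00 dollars

With the mechanism, a contributed unit returns 4.7 × 1.03 / 5 = 0.9682 per unit of net cost — still below 1 — so contributing 0 remains dominant for every player.
At the Nash equilibrium no one contributes; group total payoff = 5 × 47 = 235.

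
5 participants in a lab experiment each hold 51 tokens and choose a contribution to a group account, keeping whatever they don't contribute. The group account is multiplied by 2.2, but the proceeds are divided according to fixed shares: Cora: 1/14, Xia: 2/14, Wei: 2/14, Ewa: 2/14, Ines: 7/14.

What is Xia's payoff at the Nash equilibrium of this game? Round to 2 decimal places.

A player with share s gets back 2.2·s per unit contributed, so full contribution is dominant for anyone with s > 1/2.2 = 0.4545 and zero contribution is dominant for anyone below.
The only share above 0.4545 is Ines's 7/14, contributing 51; the remaining 4 contribute 0. Total contributed: 51.
Xia keeps 51 and receives 2.2 × 51 × 2/14 = 16.03 from the group account, for a payoff of 67.03.

67.03 tokens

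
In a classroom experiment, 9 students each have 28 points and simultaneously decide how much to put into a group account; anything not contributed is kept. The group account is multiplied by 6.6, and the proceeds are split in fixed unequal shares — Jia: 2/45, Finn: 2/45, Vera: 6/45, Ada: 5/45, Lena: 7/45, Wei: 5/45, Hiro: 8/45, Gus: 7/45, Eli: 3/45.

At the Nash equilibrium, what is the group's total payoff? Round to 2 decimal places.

A player with share s gets back 6.6·s per unit contributed, so full contribution is dominant for anyone with s > 1/6.6 = 0.1515 and zero contribution is dominant for anyone below.
The shares above 0.1515 belong to Lena, Hiro and Gus, contributing 28 each; the remaining 6 contribute 0. Total contributed: 84.
The group account pays out 6.6 × 84 = 554.40 in total (split across the unequal shares, but the aggregate is all that matters for the group sum).
The 6 free-riders keep 28 each, adding 168. Group total = 168 + 554.40 = 722.40.

722.40 points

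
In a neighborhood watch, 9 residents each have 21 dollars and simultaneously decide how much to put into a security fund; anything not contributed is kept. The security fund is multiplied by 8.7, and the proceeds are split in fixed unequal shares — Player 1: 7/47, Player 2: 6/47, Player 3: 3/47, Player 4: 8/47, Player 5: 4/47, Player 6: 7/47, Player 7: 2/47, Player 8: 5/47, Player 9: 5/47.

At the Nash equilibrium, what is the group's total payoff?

Player j's private return per contributed unit is 8.7 × (j's share). Contributing is weakly dominant for j when that share is at least 1/8.7 = 0.1149, and contributing 0 is dominant otherwise.
Player 1, Player 2, Player 4 and Player 6 clear that bar, contributing 21 each; the remaining 5 contribute 0. Total contributed: 84.
The security fund pays out 8.7 × 84 = 730.80 in total (split across the unequal shares, but the aggregate is all that matters for the group sum).
The 5 free-riders keep 21 each, adding 105. Group total = 105 + 730.80 = 835.80.

835.80 dollars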